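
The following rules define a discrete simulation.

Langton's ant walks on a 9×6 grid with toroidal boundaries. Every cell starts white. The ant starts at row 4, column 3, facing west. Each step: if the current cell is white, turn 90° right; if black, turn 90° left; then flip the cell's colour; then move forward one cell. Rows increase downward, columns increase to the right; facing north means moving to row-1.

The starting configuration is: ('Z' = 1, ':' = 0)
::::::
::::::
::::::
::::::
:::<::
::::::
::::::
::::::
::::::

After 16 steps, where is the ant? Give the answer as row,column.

k=0  ::::::
::::::
::::::
::::::
:::<::
::::::
::::::
::::::
::::::
k=1  ::::::
::::::
::::::
:::^::
:::Z::
::::::
::::::
::::::
::::::
k=2  ::::::
::::::
::::::
:::Z>:
:::Z::
::::::
::::::
::::::
::::::
k=3  ::::::
::::::
::::::
:::ZZ:
:::Zv:
::::::
::::::
::::::
::::::
k=4  ::::::
::::::
::::::
:::ZZ:
:::<Z:
::::::
::::::
::::::
::::::
k=5  ::::::
::::::
::::::
:::ZZ:
::::Z:
:::v::
::::::
::::::
::::::
k=6  ::::::
::::::
::::::
:::ZZ:
::::Z:
::<Z::
::::::
::::::
::::::
k=7  ::::::
::::::
::::::
:::ZZ:
::^:Z:
::ZZ::
::::::
::::::
::::::
k=8  ::::::
::::::
::::::
:::ZZ:
::Z>Z:
::ZZ::
::::::
::::::
::::::
k=9  ::::::
::::::
::::::
:::ZZ:
::ZZZ:
::Zv::
::::::
::::::
::::::
k=10  ::::::
::::::
::::::
:::ZZ:
::ZZZ:
::Z:>:
::::::
::::::
::::::
k=11  ::::::
::::::
::::::
:::ZZ:
::ZZZ:
::Z:Z:
::::v:
::::::
::::::
k=12  ::::::
::::::
::::::
:::ZZ:
::ZZZ:
::Z:Z:
:::<Z:
::::::
::::::
k=13  ::::::
::::::
::::::
:::ZZ:
::ZZZ:
::Z^Z:
:::ZZ:
::::::
::::::
k=14  ::::::
::::::
::::::
:::ZZ:
::ZZZ:
::ZZ>:
:::ZZ:
::::::
::::::
k=15  ::::::
::::::
::::::
:::ZZ:
::ZZ^:
::ZZ::
:::ZZ:
::::::
::::::
k=16  ::::::
::::::
::::::
:::ZZ:
::Z<::
::ZZ::
:::ZZ:
::::::
::::::

4,3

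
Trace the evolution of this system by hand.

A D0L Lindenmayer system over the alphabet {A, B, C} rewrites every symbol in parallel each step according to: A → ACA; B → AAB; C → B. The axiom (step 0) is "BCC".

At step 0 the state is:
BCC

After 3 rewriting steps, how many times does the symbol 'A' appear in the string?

0) BCC
1) AABBB
2) ACAACAAABAABAAB
3) ACABACAACABACAACAACAAABACAACAAABACAACAAAB

26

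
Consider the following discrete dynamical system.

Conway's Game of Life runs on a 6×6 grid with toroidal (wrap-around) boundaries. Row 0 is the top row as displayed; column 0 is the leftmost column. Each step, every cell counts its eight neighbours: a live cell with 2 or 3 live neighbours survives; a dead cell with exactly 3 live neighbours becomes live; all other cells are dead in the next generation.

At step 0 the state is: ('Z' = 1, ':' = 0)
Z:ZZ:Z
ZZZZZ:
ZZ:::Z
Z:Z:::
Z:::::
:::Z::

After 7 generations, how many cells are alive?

6

[0] Z:ZZ:Z
ZZZZZ:
ZZ:::Z
Z:Z:::
Z:::::
:::Z::
[1] Z::::Z
::::::
::::Z:
::::::
:Z::::
ZZZZZZ
[2] ::ZZ::
:::::Z
::::::
::::::
:Z:ZZZ
::ZZZ:
[3] ::Z:::
::::::
::::::
::::Z:
:::::Z
:Z:::Z
[4] ::::::
::::::
::::::
::::::
Z:::ZZ
Z:::::
[5] ::::::
::::::
::::::
:::::Z
Z::::Z
Z:::::
[6] ::::::
::::::
::::::
Z::::Z
Z::::Z
Z::::Z
[7] ::::::
::::::
::::::
Z::::Z
:Z::Z:
Z::::Z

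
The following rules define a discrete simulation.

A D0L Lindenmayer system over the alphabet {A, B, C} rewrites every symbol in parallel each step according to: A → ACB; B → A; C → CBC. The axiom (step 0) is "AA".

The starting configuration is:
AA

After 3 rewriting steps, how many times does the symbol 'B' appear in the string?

t=0: AA
t=1: ACBACB
t=2: ACBCBCAACBCBCA
t=3: ACBCBCACBCACBCACBACBCBCACBCACBCACB

10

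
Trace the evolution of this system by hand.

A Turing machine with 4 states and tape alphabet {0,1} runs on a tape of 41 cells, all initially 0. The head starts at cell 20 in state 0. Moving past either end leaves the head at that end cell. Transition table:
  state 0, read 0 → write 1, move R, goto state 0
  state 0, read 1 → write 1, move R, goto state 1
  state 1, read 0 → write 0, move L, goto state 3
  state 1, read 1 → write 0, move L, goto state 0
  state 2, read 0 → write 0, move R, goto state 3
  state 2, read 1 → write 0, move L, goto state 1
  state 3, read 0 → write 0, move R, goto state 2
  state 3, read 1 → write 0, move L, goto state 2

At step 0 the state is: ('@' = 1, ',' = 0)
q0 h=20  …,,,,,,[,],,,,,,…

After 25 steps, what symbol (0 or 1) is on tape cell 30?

t=0: q0 h=20  …,,,,,,[,],,,,,,…
t=1: q0 h=21  …,,,,,@[,],,,,,,…
t=2: q0 h=22  …,,,,@@[,],,,,,,…
t=3: q0 h=23  …,,,@@@[,],,,,,,…
t=4: q0 h=24  …,,@@@@[,],,,,,,…
t=5: q0 h=25  …,@@@@@[,],,,,,,…
t=6: q0 h=26  …@@@@@@[,],,,,,,…
t=7: q0 h=27  …@@@@@@[,],,,,,,…
t=8: q0 h=28  …@@@@@@[,],,,,,,…
t=9: q0 h=29  …@@@@@@[,],,,,,,…
t=10: q0 h=30  …@@@@@@[,],,,,,,…
t=11: q0 h=31  …@@@@@@[,],,,,,,…
t=12: q0 h=32  …@@@@@@[,],,,,,,…
t=13: q0 h=33  …@@@@@@[,],,,,,,…
t=14: q0 h=34  …@@@@@@[,],,,,,,|
t=15: q0 h=35  …@@@@@@[,],,,,,|
t=16: q0 h=36  …@@@@@@[,],,,,|
t=17: q0 h=37  …@@@@@@[,],,,|
t=18: q0 h=38  …@@@@@@[,],,|
t=19: q0 h=39  …@@@@@@[,],|
t=20: q0 h=40  …@@@@@@[,]|
t=21: q0 h=40  …@@@@@@[@]|
t=22: q1 h=40  …@@@@@@[@]|
t=23: q0 h=39  …@@@@@@[@],|
t=24: q1 h=40  …@@@@@@[,]|
t=25: q3 h=39  …@@@@@@[@],|

1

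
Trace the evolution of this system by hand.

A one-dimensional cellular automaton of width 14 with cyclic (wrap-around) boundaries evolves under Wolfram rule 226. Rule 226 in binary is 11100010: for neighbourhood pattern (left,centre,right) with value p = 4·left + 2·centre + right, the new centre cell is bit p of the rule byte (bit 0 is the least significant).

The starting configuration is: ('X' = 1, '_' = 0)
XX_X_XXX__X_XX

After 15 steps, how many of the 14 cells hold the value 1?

0) XX_X_XXX__X_XX
1) XXX_X_XX_X_X_X
2) XXXX_X_XX_X_X_
3) _XXXX_X_XX_X_X
4) X_XXXX_X_XX_X_
5) _X_XXXX_X_XX_X
6) X_X_XXXX_X_XX_
7) _X_X_XXXX_X_XX
8) X_X_X_XXXX_X_X
9) XX_X_X_XXXX_X_
10) _XX_X_X_XXXX_X
11) X_XX_X_X_XXXX_
12) _X_XX_X_X_XXXX
13) X_X_XX_X_X_XXX
14) XX_X_XX_X_X_XX
15) XXX_X_XX_X_X_X

9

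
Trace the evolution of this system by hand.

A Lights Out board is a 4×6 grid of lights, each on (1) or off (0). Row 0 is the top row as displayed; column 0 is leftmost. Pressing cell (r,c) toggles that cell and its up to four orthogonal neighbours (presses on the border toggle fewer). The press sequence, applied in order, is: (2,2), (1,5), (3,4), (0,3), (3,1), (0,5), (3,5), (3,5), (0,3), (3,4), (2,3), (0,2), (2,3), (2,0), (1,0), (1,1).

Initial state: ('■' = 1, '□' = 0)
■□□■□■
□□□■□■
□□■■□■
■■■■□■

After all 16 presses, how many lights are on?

12

0) ■□□■□■
□□□■□■
□□■■□■
■■■■□■
1) ■□□■□■
□□■■□■
□■□□□■
■■□■□■
2) ■□□■□□
□□■■■□
□■□□□□
■■□■□■
3) ■□□■□□
□□■■■□
□■□□■□
■■□□■□
4) ■□■□■□
□□■□■□
□■□□■□
■■□□■□
5) ■□■□■□
□□■□■□
□□□□■□
□□■□■□
6) ■□■□□■
□□■□■■
□□□□■□
□□■□■□
7) ■□■□□■
□□■□■■
□□□□■■
□□■□□■
8) ■□■□□■
□□■□■■
□□□□■□
□□■□■□
9) ■□□■■■
□□■■■■
□□□□■□
□□■□■□
10) ■□□■■■
□□■■■■
□□□□□□
□□■■□■
11) ■□□■■■
□□■□■■
□□■■■□
□□■□□■
12) ■■■□■■
□□□□■■
□□■■■□
□□■□□■
13) ■■■□■■
□□□■■■
□□□□□□
□□■■□■
14) ■■■□■■
■□□■■■
■■□□□□
■□■■□■
15) □■■□■■
□■□■■■
□■□□□□
■□■■□■
16) □□■□■■
■□■■■■
□□□□□□
■□■■□■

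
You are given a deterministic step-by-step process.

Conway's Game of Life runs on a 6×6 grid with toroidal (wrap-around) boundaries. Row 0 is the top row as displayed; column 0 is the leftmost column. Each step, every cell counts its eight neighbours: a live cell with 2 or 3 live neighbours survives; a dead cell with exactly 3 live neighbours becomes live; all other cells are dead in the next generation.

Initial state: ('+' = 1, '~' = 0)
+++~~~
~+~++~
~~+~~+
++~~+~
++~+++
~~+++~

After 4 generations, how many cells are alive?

t=0: +++~~~
~+~++~
~~+~~+
++~~+~
++~+++
~~+++~
t=1: +~~~~+
~~~+++
~~+~~+
~~~~~~
~~~~~~
~~~~~~
t=2: +~~~~+
~~~+~~
~~~+~+
~~~~~~
~~~~~~
~~~~~~
t=3: ~~~~~~
+~~~~+
~~~~+~
~~~~~~
~~~~~~
~~~~~~
t=4: ~~~~~~
~~~~~+
~~~~~+
~~~~~~
~~~~~~
~~~~~~

2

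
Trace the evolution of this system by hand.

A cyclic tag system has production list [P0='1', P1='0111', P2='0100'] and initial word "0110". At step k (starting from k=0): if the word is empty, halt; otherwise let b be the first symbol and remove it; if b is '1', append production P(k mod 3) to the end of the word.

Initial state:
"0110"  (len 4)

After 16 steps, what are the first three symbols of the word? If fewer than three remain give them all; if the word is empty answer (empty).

t=0: "0110"  (len 4)
t=1: "110"  (len 3)
t=2: "100111"  (len 6)
t=3: "001110100"  (len 9)
t=4: "01110100"  (len 8)
t=5: "1110100"  (len 7)
t=6: "1101000100"  (len 10)
t=7: "1010001001"  (len 10)
t=8: "0100010010111"  (len 13)
t=9: "100010010111"  (len 12)
t=10: "000100101111"  (len 12)
t=11: "00100101111"  (len 11)
t=12: "0100101111"  (len 10)
t=13: "100101111"  (len 9)
t=14: "001011110111"  (len 12)
t=15: "01011110111"  (len 11)
t=16: "1011110111"  (len 10)

101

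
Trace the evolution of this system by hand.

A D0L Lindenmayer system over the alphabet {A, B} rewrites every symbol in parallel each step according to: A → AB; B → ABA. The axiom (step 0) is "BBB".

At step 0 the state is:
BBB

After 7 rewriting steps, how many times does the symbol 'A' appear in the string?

k=0  BBB
k=1  ABAABAABA
k=2  ABABAABABABAABABABAAB
k=3  ABABAABABAABABABAABABAABABAABABABAABABAABABAABABABA
k=4  ABABAABABAABABABAABABAABABABAABABAABABAABABABAABABAABABABA…ABABAABABAABABAABABABAABABAABABABAABABAABABABAABABAABABAAB  (len 123)
k=5  ABABAABABAABABABAABABAABABABAABABAABABAABABABAABABAABABABA…ABABAABABAABABABAABABAABABAABABABAABABAABABABAABABAABABABA  (len 297)
k=6  ABABAABABAABABABAABABAABABABAABABAABABAABABABAABABAABABABA…ABABAABABAABABABAABABAABABAABABABAABABAABABABAABABAABABAAB  (len 717)
k=7  ABABAABABAABABABAABABAABABABAABABAABABAABABABAABABAABABABA…ABABAABABAABABABAABABAABABAABABABAABABAABABABAABABAABABABA  (len 1731)

1014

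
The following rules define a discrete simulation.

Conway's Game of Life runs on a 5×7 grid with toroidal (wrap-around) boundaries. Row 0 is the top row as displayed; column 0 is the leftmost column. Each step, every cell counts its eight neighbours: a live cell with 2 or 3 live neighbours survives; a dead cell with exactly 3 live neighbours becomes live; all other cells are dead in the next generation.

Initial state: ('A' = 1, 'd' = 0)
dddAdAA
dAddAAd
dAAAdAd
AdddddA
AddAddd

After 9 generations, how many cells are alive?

15

step 0: dddAdAA
dAddAAd
dAAAdAd
AdddddA
AddAddd
step 1: AdAAdAA
AAddddd
dAAAdAd
AddAAdA
AdddAAd
step 2: ddAAdAd
dddddAd
dddAdAd
Adddddd
ddAdddd
step 3: ddAAAdd
ddAAdAA
ddddAdA
ddddddd
dAAAddd
step 4: dddddAd
ddAdddA
dddAAdA
ddAAddd
dAddAdd
step 5: dddddAd
dddAAdA
ddddAAd
ddAddAd
ddAAAdd
step 6: ddAddAd
dddAddA
ddddddA
ddAddAd
ddAAAAd
step 7: ddAddAA
dddddAA
dddddAA
ddAddAA
dAAddAA
step 8: dAAdAdd
AdddAdd
AdddAdd
dAAdAdd
dAAAAdd
step 9: AdddAAd
AdddAAd
AdddAAd
AdddAAd
AdddAAd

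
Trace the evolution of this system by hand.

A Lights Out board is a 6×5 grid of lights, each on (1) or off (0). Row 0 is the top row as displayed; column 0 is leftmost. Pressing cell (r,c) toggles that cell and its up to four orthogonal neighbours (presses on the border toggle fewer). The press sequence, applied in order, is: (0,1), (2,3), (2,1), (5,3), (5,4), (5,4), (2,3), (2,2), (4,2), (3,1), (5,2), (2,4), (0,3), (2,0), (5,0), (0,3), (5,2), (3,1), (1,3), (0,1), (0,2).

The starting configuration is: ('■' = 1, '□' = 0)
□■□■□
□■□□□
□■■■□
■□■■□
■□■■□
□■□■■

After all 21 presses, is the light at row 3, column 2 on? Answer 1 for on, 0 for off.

step 0: □■□■□
□■□□□
□■■■□
■□■■□
■□■■□
□■□■■
step 1: ■□■■□
□□□□□
□■■■□
■□■■□
■□■■□
□■□■■
step 2: ■□■■□
□□□■□
□■□□■
■□■□□
■□■■□
□■□■■
step 3: ■□■■□
□■□■□
■□■□■
■■■□□
■□■■□
□■□■■
step 4: ■□■■□
□■□■□
■□■□■
■■■□□
■□■□□
□■■□□
step 5: ■□■■□
□■□■□
■□■□■
■■■□□
■□■□■
□■■■■
step 6: ■□■■□
□■□■□
■□■□■
■■■□□
■□■□□
□■■□□
step 7: ■□■■□
□■□□□
■□□■□
■■■■□
■□■□□
□■■□□
step 8: ■□■■□
□■■□□
■■■□□
■■□■□
■□■□□
□■■□□
step 9: ■□■■□
□■■□□
■■■□□
■■■■□
■■□■□
□■□□□
step 10: ■□■■□
□■■□□
■□■□□
□□□■□
■□□■□
□■□□□
step 11: ■□■■□
□■■□□
■□■□□
□□□■□
■□■■□
□□■■□
step 12: ■□■■□
□■■□■
■□■■■
□□□■■
■□■■□
□□■■□
step 13: ■□□□■
□■■■■
■□■■■
□□□■■
■□■■□
□□■■□
step 14: ■□□□■
■■■■■
□■■■■
■□□■■
■□■■□
□□■■□
step 15: ■□□□■
■■■■■
□■■■■
■□□■■
□□■■□
■■■■□
step 16: ■□■■□
■■■□■
□■■■■
■□□■■
□□■■□
■■■■□
step 17: ■□■■□
■■■□■
□■■■■
■□□■■
□□□■□
■□□□□
step 18: ■□■■□
■■■□■
□□■■■
□■■■■
□■□■□
■□□□□
step 19: ■□■□□
■■□■□
□□■□■
□■■■■
□■□■□
■□□□□
step 20: □■□□□
■□□■□
□□■□■
□■■■■
□■□■□
■□□□□
step 21: □□■■□
■□■■□
□□■□■
□■■■■
□■□■□
■□□□□

1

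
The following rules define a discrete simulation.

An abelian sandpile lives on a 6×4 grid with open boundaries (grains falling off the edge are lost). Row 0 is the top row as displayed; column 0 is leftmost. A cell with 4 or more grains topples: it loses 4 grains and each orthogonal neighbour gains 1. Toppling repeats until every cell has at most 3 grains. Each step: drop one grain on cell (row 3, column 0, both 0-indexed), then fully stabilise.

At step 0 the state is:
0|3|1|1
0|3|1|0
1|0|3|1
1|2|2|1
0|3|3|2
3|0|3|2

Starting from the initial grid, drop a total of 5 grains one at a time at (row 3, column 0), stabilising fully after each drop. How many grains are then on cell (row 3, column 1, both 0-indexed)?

3

k=0  0|3|1|1
0|3|1|0
1|0|3|1
1|2|2|1
0|3|3|2
3|0|3|2
k=1  0|3|1|1
0|3|1|0
1|0|3|1
2|2|2|1
0|3|3|2
3|0|3|2
k=2  0|3|1|1
0|3|1|0
1|0|3|1
3|2|2|1
0|3|3|2
3|0|3|2
k=3  0|3|1|1
0|3|1|0
2|0|3|1
0|3|2|1
1|3|3|2
3|0|3|2
k=4  0|3|1|1
0|3|1|0
2|0|3|1
1|3|2|1
1|3|3|2
3|0|3|2
k=5  0|3|1|1
0|3|1|0
2|0|3|1
2|3|2|1
1|3|3|2
3|0|3|2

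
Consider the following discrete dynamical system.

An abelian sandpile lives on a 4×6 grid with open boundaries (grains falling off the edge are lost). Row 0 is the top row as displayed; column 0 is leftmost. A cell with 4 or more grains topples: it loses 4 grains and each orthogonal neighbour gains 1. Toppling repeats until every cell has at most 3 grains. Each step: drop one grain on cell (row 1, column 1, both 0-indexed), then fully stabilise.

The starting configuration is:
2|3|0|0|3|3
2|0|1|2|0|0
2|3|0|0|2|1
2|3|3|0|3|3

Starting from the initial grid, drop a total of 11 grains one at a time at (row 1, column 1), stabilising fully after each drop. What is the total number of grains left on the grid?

t=0: 2|3|0|0|3|3
2|0|1|2|0|0
2|3|0|0|2|1
2|3|3|0|3|3
t=1: 2|3|0|0|3|3
2|1|1|2|0|0
2|3|0|0|2|1
2|3|3|0|3|3
t=2: 2|3|0|0|3|3
2|2|1|2|0|0
2|3|0|0|2|1
2|3|3|0|3|3
t=3: 2|3|0|0|3|3
2|3|1|2|0|0
2|3|0|0|2|1
2|3|3|0|3|3
t=4: 3|0|1|0|3|3
3|2|2|2|0|0
3|1|2|0|2|1
3|1|0|1|3|3
t=5: 3|0|1|0|3|3
3|3|2|2|0|0
3|1|2|0|2|1
3|1|0|1|3|3
t=6: 0|2|1|0|3|3
2|1|3|2|0|0
1|3|2|0|2|1
0|2|0|1|3|3
t=7: 0|2|1|0|3|3
2|2|3|2|0|0
1|3|2|0|2|1
0|2|0|1|3|3
t=8: 0|2|1|0|3|3
2|3|3|2|0|0
1|3|2|0|2|1
0|2|0|1|3|3
t=9: 0|3|2|0|3|3
3|2|1|3|0|0
2|1|0|1|2|1
0|3|1|1|3|3
t=10: 0|3|2|0|3|3
3|3|1|3|0|0
2|1|0|1|2|1
0|3|1|1|3|3
t=11: 2|0|3|0|3|3
0|2|2|3|0|0
3|2|0|1|2|1
0|3|1|1|3|3

38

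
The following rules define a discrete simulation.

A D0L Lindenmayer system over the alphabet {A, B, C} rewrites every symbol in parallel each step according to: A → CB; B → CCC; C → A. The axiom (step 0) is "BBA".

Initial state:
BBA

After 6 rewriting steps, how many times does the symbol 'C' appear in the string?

45

[0] BBA
[1] CCCCCCCB
[2] AAAAAAACCC
[3] CBCBCBCBCBCBCBAAA
[4] ACCCACCCACCCACCCACCCACCCACCCCBCBCB
[5] CBAAACBAAACBAAACBAAACBAAACBAAACBAAAACCCACCCACCC
[6] ACCCCBCBCBACCCCBCBCBACCCCBCBCBACCCCBCBCBACCCCBCBCBACCCCBCBCBACCCCBCBCBCBAAACBAAACBAAA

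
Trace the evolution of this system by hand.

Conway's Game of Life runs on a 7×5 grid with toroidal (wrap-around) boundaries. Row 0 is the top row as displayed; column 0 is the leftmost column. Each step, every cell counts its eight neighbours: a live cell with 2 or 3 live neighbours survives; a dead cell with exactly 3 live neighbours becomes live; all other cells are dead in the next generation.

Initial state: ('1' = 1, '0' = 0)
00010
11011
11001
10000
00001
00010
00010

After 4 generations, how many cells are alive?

step 0: 00010
11011
11001
10000
00001
00010
00010
step 1: 10010
01010
00110
01000
00001
00011
00111
step 2: 11000
01010
01010
00110
10011
10100
10100
step 3: 10001
01001
01011
11000
10000
10100
10101
step 4: 00000
01100
01011
01100
10001
10010
00000

11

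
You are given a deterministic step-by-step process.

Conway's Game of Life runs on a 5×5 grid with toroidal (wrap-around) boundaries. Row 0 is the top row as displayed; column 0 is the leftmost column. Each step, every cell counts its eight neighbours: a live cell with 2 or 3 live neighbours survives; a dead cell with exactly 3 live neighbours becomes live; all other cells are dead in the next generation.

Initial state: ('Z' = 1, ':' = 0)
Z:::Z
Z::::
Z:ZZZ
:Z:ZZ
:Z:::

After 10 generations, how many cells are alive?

5

step 0: Z:::Z
Z::::
Z:ZZZ
:Z:ZZ
:Z:::
step 1: ZZ::Z
:::::
::Z::
:Z:::
:ZZZ:
step 2: ZZ:ZZ
ZZ:::
:::::
:Z:Z:
:::ZZ
step 3: :Z:Z:
:ZZ::
ZZZ::
::ZZZ
:Z:::
step 4: ZZ:::
:::Z:
Z:::Z
:::ZZ
ZZ::Z
step 5: :ZZ::
:Z:::
Z::::
:Z:Z:
:ZZZ:
step 6: Z::Z:
ZZZ::
ZZZ::
ZZ:ZZ
Z::Z:
step 7: Z::Z:
:::Z:
:::::
:::Z:
:::Z:
step 8: ::ZZ:
::::Z
:::::
:::::
::ZZ:
step 9: ::Z:Z
:::Z:
:::::
:::::
::ZZ:
step 10: ::Z:Z
:::Z:
:::::
:::::
::ZZ:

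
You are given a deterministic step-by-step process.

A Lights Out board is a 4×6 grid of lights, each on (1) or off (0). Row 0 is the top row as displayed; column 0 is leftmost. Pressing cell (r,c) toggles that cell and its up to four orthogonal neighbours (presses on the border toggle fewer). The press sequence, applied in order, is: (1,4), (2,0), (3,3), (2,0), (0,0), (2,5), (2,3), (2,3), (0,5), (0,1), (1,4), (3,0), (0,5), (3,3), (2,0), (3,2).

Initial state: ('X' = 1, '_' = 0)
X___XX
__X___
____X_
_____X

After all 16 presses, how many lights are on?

12

0) X___XX
__X___
____X_
_____X
1) X____X
__XXXX
______
_____X
2) X____X
X_XXXX
XX____
X____X
3) X____X
X_XXXX
XX_X__
X_XXXX
4) X____X
__XXXX
___X__
__XXXX
5) _X___X
X_XXXX
___X__
__XXXX
6) _X___X
X_XXX_
___XXX
__XXX_
7) _X___X
X_X_X_
__X__X
__X_X_
8) _X___X
X_XXX_
___XXX
__XXX_
9) _X__X_
X_XXXX
___XXX
__XXX_
10) X_X_X_
XXXXXX
___XXX
__XXX_
11) X_X___
XXX___
___X_X
__XXX_
12) X_X___
XXX___
X__X_X
XXXXX_
13) X_X_XX
XXX__X
X__X_X
XXXXX_
14) X_X_XX
XXX__X
X____X
XX____
15) X_X_XX
_XX__X
_X___X
_X____
16) X_X_XX
_XX__X
_XX__X
__XX__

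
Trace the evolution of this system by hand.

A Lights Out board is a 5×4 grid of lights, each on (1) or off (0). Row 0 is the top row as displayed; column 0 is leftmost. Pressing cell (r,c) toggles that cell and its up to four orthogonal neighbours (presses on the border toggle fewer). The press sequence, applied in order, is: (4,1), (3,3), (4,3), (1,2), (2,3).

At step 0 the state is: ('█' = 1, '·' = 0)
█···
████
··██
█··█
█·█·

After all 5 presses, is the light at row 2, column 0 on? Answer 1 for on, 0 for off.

0

0) █···
████
··██
█··█
█·█·
1) █···
████
··██
██·█
·█··
2) █···
████
··█·
███·
·█·█
3) █···
████
··█·
████
·██·
4) █·█·
█···
····
████
·██·
5) █·█·
█··█
··██
███·
·██·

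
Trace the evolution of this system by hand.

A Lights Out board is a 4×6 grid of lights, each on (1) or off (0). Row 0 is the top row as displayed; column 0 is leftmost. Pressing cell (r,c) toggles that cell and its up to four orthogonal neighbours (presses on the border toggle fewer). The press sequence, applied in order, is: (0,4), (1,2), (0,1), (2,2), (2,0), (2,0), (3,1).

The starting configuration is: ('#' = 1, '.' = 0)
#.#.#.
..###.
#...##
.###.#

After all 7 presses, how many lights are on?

13

gen 0: #.#.#.
..###.
#...##
.###.#
gen 1: #.##.#
..##..
#...##
.###.#
gen 2: #..#.#
.#....
#.#.##
.###.#
gen 3: .###.#
......
#.#.##
.###.#
gen 4: .###.#
..#...
##.###
.#.#.#
gen 5: .###.#
#.#...
...###
##.#.#
gen 6: .###.#
..#...
##.###
.#.#.#
gen 7: .###.#
..#...
#..###
#.##.#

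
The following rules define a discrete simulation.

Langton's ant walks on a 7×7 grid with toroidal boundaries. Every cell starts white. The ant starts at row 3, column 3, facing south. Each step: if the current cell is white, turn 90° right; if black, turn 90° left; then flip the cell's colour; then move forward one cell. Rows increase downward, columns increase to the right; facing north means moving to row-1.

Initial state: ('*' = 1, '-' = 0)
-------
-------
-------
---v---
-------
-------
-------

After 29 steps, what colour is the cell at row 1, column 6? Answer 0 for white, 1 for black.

1

t=0: -------
-------
-------
---v---
-------
-------
-------
t=1: -------
-------
-------
--<*---
-------
-------
-------
t=2: -------
-------
--^----
--**---
-------
-------
-------
t=3: -------
-------
--*>---
--**---
-------
-------
-------
t=4: -------
-------
--**---
--*v---
-------
-------
-------
t=5: -------
-------
--**---
--*->--
-------
-------
-------
t=6: -------
-------
--**---
--*-*--
----v--
-------
-------
t=7: -------
-------
--**---
--*-*--
---<*--
-------
-------
t=8: -------
-------
--**---
--*^*--
---**--
-------
-------
t=9: -------
-------
--**---
--**>--
---**--
-------
-------
t=10: -------
-------
--**^--
--**---
---**--
-------
-------
t=11: -------
-------
--***>-
--**---
---**--
-------
-------
t=12: -------
-------
--****-
--**-v-
---**--
-------
-------
t=13: -------
-------
--****-
--**<*-
---**--
-------
-------
t=14: -------
-------
--**^*-
--****-
---**--
-------
-------
t=15: -------
-------
--*<-*-
--****-
---**--
-------
-------
t=16: -------
-------
--*--*-
--*v**-
---**--
-------
-------
t=17: -------
-------
--*--*-
--*->*-
---**--
-------
-------
t=18: -------
-------
--*-^*-
--*--*-
---**--
-------
-------
t=19: -------
-------
--*-*>-
--*--*-
---**--
-------
-------
t=20: -------
-----^-
--*-*--
--*--*-
---**--
-------
-------
t=21: -------
-----*>
--*-*--
--*--*-
---**--
-------
-------
t=22: -------
-----**
--*-*-v
--*--*-
---**--
-------
-------
t=23: -------
-----**
--*-*<*
--*--*-
---**--
-------
-------
t=24: -------
-----^*
--*-***
--*--*-
---**--
-------
-------
t=25: -------
----<-*
--*-***
--*--*-
---**--
-------
-------
t=26: ----^--
----*-*
--*-***
--*--*-
---**--
-------
-------
t=27: ----*>-
----*-*
--*-***
--*--*-
---**--
-------
-------
t=28: ----**-
----*v*
--*-***
--*--*-
---**--
-------
-------
t=29: ----**-
----<**
--*-***
--*--*-
---**--
-------
-------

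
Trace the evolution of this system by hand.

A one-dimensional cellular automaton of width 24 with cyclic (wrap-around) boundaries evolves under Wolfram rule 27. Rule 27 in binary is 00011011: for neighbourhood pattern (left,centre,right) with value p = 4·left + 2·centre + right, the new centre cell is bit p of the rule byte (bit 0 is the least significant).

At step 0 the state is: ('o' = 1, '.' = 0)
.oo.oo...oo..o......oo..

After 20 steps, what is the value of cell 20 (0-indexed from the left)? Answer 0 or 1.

1

step 0: .oo.oo...oo..o......oo..
step 1: oo..o.oooo.oo.ooooooo.oo
step 2: ..oo..o....o..o.......o.
step 3: ooo.oo.oooo.oo.ooooooo.o
step 4: ....o..o....o..o.......o
step 5: oooo.oo.oooo.oo.ooooooo.
step 6: o....o..o....o..o.......
step 7: .oooo.oo.oooo.oo.ooooooo
step 8: .o....o..o....o..o......
step 9: o.oooo.oo.oooo.oo.oooooo
step 10: ..o....o..o....o..o.....
step 11: oo.oooo.oo.oooo.oo.ooooo
step 12: ...o....o..o....o..o....
step 13: ooo.oooo.oo.oooo.oo.oooo
step 14: ....o....o..o....o..o...
step 15: oooo.oooo.oo.oooo.oo.ooo
step 16: .....o....o..o....o..o..
step 17: ooooo.oooo.oo.oooo.oo.oo
step 18: ......o....o..o....o..o.
step 19: oooooo.oooo.oo.oooo.oo.o
step 20: .......o....o..o....o..o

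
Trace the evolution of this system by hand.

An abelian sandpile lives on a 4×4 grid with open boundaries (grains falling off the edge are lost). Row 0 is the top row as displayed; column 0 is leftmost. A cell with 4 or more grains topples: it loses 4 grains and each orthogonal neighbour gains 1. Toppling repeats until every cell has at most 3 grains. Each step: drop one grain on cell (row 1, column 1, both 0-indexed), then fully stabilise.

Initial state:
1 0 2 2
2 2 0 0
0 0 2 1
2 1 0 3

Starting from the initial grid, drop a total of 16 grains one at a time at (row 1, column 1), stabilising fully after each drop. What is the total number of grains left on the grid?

k=0  1 0 2 2
2 2 0 0
0 0 2 1
2 1 0 3
k=1  1 0 2 2
2 3 0 0
0 0 2 1
2 1 0 3
k=2  1 1 2 2
3 0 1 0
0 1 2 1
2 1 0 3
k=3  1 1 2 2
3 1 1 0
0 1 2 1
2 1 0 3
k=4  1 1 2 2
3 2 1 0
0 1 2 1
2 1 0 3
k=5  1 1 2 2
3 3 1 0
0 1 2 1
2 1 0 3
k=6  2 2 2 2
0 1 2 0
1 2 2 1
2 1 0 3
k=7  2 2 2 2
0 2 2 0
1 2 2 1
2 1 0 3
k=8  2 2 2 2
0 3 2 0
1 2 2 1
2 1 0 3
k=9  2 3 2 2
1 0 3 0
1 3 2 1
2 1 0 3
k=10  2 3 2 2
1 1 3 0
1 3 2 1
2 1 0 3
k=11  2 3 2 2
1 2 3 0
1 3 2 1
2 1 0 3
k=12  2 3 2 2
1 3 3 0
1 3 2 1
2 1 0 3
k=13  3 1 0 3
2 3 2 1
2 1 0 2
2 2 1 3
k=14  3 2 0 3
3 0 3 1
2 2 0 2
2 2 1 3
k=15  3 2 0 3
3 1 3 1
2 2 0 2
2 2 1 3
k=16  3 2 0 3
3 2 3 1
2 2 0 2
2 2 1 3

31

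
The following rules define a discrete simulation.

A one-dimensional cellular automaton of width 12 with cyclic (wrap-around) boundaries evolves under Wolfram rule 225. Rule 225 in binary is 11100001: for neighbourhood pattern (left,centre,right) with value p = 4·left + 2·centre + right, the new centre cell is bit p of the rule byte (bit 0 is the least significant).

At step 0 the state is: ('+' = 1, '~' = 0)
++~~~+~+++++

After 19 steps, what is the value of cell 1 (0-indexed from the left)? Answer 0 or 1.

k=0  ++~~~+~+++++
k=1  ++~+~~+~++++
k=2  +++~~~~+~+++
k=3  +++~++~~+~++
k=4  ++++~+~~~+~+
k=5  +++++~~+~~+~
k=6  ~++++~~~~~~+
k=7  +~+++~++++~~
k=8  ~+~+++~+++~~
k=9  ~~+~+++~++~+
k=10  ~~~+~+++~++~
k=11  ++~~+~+++~+~
k=12  ~+~~~+~+++~+
k=13  +~~+~~+~+++~
k=14  ~~~~~~~+~+++
k=15  ~+++++~~+~++
k=16  +~++++~~~+~+
k=17  ++~+++~+~~+~
k=18  ~++~+++~~~~+
k=19  +~++~++~++~~

0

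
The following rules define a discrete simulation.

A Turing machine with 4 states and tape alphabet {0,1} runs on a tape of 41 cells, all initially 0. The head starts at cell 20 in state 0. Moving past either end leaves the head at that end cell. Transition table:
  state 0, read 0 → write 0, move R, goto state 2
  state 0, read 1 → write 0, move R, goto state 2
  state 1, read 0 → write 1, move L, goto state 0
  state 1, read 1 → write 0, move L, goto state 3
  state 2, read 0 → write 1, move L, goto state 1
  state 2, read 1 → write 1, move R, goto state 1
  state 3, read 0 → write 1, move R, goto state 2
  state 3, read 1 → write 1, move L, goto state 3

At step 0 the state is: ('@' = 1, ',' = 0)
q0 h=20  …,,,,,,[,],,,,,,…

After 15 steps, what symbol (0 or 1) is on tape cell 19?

1

[0] q0 h=20  …,,,,,,[,],,,,,,…
[1] q2 h=21  …,,,,,,[,],,,,,,…
[2] q1 h=20  …,,,,,,[,]@,,,,,…
[3] q0 h=19  …,,,,,,[,]@@,,,,…
[4] q2 h=20  …,,,,,,[@]@,,,,,…
[5] q1 h=21  …,,,,,@[@],,,,,,…
[6] q3 h=20  …,,,,,,[@],,,,,,…
[7] q3 h=19  …,,,,,,[,]@,,,,,…
[8] q2 h=20  …,,,,,@[@],,,,,,…
[9] q1 h=21  …,,,,@@[,],,,,,,…
[10] q0 h=20  …,,,,,@[@]@,,,,,…
[11] q2 h=21  …,,,,@,[@],,,,,,…
[12] q1 h=22  …,,,@,@[,],,,,,,…
[13] q0 h=21  …,,,,@,[@]@,,,,,…
[14] q2 h=22  …,,,@,,[@],,,,,,…
[15] q1 h=23  …,,@,,@[,],,,,,,…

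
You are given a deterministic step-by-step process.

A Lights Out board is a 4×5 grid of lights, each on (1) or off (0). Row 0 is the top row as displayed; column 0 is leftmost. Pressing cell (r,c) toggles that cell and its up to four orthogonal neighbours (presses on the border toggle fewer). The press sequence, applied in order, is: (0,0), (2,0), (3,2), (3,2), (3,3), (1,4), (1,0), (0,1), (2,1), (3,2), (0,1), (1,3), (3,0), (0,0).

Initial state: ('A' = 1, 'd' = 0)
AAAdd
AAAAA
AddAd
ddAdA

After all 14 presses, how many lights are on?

13

0) AAAdd
AAAAA
AddAd
ddAdA
1) ddAdd
dAAAA
AddAd
ddAdA
2) ddAdd
AAAAA
dAdAd
AdAdA
3) ddAdd
AAAAA
dAAAd
AAdAA
4) ddAdd
AAAAA
dAdAd
AdAdA
5) ddAdd
AAAAA
dAddd
AddAd
6) ddAdA
AAAdd
dAddA
AddAd
7) AdAdA
ddAdd
AAddA
AddAd
8) dAddA
dAAdd
AAddA
AddAd
9) dAddA
ddAdd
ddAdA
AAdAd
10) dAddA
ddAdd
ddddA
AdAdd
11) AdAdA
dAAdd
ddddA
AdAdd
12) AdAAA
dAdAA
dddAA
AdAdd
13) AdAAA
dAdAA
AddAA
dAAdd
14) dAAAA
AAdAA
AddAA
dAAdd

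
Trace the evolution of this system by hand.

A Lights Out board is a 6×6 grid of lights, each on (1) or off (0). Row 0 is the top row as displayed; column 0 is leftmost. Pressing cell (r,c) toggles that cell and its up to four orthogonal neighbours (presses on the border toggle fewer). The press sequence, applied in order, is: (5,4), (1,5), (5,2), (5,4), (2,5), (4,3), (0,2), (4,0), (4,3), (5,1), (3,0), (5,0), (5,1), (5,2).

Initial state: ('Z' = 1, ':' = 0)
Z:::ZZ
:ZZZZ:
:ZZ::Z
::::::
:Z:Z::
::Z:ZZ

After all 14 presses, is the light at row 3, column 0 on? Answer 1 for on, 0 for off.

0

step 0: Z:::ZZ
:ZZZZ:
:ZZ::Z
::::::
:Z:Z::
::Z:ZZ
step 1: Z:::ZZ
:ZZZZ:
:ZZ::Z
::::::
:Z:ZZ:
::ZZ::
step 2: Z:::Z:
:ZZZ:Z
:ZZ:::
::::::
:Z:ZZ:
::ZZ::
step 3: Z:::Z:
:ZZZ:Z
:ZZ:::
::::::
:ZZZZ:
:Z::::
step 4: Z:::Z:
:ZZZ:Z
:ZZ:::
::::::
:ZZZ::
:Z:ZZZ
step 5: Z:::Z:
:ZZZ::
:ZZ:ZZ
:::::Z
:ZZZ::
:Z:ZZZ
step 6: Z:::Z:
:ZZZ::
:ZZ:ZZ
:::Z:Z
:Z::Z:
:Z::ZZ
step 7: ZZZZZ:
:Z:Z::
:ZZ:ZZ
:::Z:Z
:Z::Z:
:Z::ZZ
step 8: ZZZZZ:
:Z:Z::
:ZZ:ZZ
Z::Z:Z
Z:::Z:
ZZ::ZZ
step 9: ZZZZZ:
:Z:Z::
:ZZ:ZZ
Z::::Z
Z:ZZ::
ZZ:ZZZ
step 10: ZZZZZ:
:Z:Z::
:ZZ:ZZ
Z::::Z
ZZZZ::
::ZZZZ
step 11: ZZZZZ:
:Z:Z::
ZZZ:ZZ
:Z:::Z
:ZZZ::
::ZZZZ
step 12: ZZZZZ:
:Z:Z::
ZZZ:ZZ
:Z:::Z
ZZZZ::
ZZZZZZ
step 13: ZZZZZ:
:Z:Z::
ZZZ:ZZ
:Z:::Z
Z:ZZ::
:::ZZZ
step 14: ZZZZZ:
:Z:Z::
ZZZ:ZZ
:Z:::Z
Z::Z::
:ZZ:ZZ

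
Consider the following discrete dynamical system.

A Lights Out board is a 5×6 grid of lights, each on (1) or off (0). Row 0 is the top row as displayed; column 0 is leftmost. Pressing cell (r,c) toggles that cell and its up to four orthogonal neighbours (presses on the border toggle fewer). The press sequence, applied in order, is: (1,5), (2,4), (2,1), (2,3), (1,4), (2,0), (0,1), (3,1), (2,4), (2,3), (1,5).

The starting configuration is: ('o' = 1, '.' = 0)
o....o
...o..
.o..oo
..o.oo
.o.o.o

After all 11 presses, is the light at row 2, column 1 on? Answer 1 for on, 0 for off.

gen 0: o....o
...o..
.o..oo
..o.oo
.o.o.o
gen 1: o.....
...ooo
.o..o.
..o.oo
.o.o.o
gen 2: o.....
...o.o
.o.o.o
..o..o
.o.o.o
gen 3: o.....
.o.o.o
o.oo.o
.oo..o
.o.o.o
gen 4: o.....
.o...o
o...oo
.ooo.o
.o.o.o
gen 5: o...o.
.o.oo.
o....o
.ooo.o
.o.o.o
gen 6: o...o.
oo.oo.
.o...o
oooo.o
.o.o.o
gen 7: .oo.o.
o..oo.
.o...o
oooo.o
.o.o.o
gen 8: .oo.o.
o..oo.
.....o
...o.o
...o.o
gen 9: .oo.o.
o..o..
...oo.
...ooo
...o.o
gen 10: .oo.o.
o.....
..o...
....oo
...o.o
gen 11: .oo.oo
o...oo
..o..o
....oo
...o.o

0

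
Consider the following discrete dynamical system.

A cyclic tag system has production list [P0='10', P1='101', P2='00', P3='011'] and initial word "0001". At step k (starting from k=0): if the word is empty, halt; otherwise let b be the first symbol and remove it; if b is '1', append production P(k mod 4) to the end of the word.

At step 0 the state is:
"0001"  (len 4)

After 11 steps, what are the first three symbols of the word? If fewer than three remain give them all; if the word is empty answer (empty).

001

k=0  "0001"  (len 4)
k=1  "001"  (len 3)
k=2  "01"  (len 2)
k=3  "1"  (len 1)
k=4  "011"  (len 3)
k=5  "11"  (len 2)
k=6  "1101"  (len 4)
k=7  "10100"  (len 5)
k=8  "0100011"  (len 7)
k=9  "100011"  (len 6)
k=10  "00011101"  (len 8)
k=11  "0011101"  (len 7)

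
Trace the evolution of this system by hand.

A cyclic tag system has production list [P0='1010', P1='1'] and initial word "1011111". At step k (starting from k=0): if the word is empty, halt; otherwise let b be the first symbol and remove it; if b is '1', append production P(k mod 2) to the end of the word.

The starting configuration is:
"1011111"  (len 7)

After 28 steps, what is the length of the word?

k=0  "1011111"  (len 7)
k=1  "0111111010"  (len 10)
k=2  "111111010"  (len 9)
k=3  "111110101010"  (len 12)
k=4  "111101010101"  (len 12)
k=5  "111010101011010"  (len 15)
k=6  "110101010110101"  (len 15)
k=7  "101010101101011010"  (len 18)
k=8  "010101011010110101"  (len 18)
k=9  "10101011010110101"  (len 17)
k=10  "01010110101101011"  (len 17)
k=11  "1010110101101011"  (len 16)
k=12  "0101101011010111"  (len 16)
k=13  "101101011010111"  (len 15)
k=14  "011010110101111"  (len 15)
k=15  "11010110101111"  (len 14)
k=16  "10101101011111"  (len 14)
k=17  "01011010111111010"  (len 17)
k=18  "1011010111111010"  (len 16)
k=19  "0110101111110101010"  (len 19)
k=20  "110101111110101010"  (len 18)
k=21  "101011111101010101010"  (len 21)
k=22  "010111111010101010101"  (len 21)
k=23  "10111111010101010101"  (len 20)
k=24  "01111110101010101011"  (len 20)
k=25  "1111110101010101011"  (len 19)
k=26  "1111101010101010111"  (len 19)
k=27  "1111010101010101111010"  (len 22)
k=28  "1110101010101011110101"  (len 22)

22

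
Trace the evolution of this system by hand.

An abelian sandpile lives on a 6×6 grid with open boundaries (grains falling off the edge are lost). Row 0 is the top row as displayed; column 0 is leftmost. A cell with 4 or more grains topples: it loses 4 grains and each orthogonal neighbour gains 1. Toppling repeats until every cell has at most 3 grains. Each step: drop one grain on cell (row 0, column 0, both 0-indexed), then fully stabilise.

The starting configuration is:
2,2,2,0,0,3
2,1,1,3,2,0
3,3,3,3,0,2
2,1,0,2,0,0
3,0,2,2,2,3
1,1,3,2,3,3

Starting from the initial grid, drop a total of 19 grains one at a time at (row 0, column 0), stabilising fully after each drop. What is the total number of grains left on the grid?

t=0: 2,2,2,0,0,3
2,1,1,3,2,0
3,3,3,3,0,2
2,1,0,2,0,0
3,0,2,2,2,3
1,1,3,2,3,3
t=1: 3,2,2,0,0,3
2,1,1,3,2,0
3,3,3,3,0,2
2,1,0,2,0,0
3,0,2,2,2,3
1,1,3,2,3,3
t=2: 0,3,2,0,0,3
3,1,1,3,2,0
3,3,3,3,0,2
2,1,0,2,0,0
3,0,2,2,2,3
1,1,3,2,3,3
t=3: 1,3,2,0,0,3
3,1,1,3,2,0
3,3,3,3,0,2
2,1,0,2,0,0
3,0,2,2,2,3
1,1,3,2,3,3
t=4: 2,3,2,0,0,3
3,1,1,3,2,0
3,3,3,3,0,2
2,1,0,2,0,0
3,0,2,2,2,3
1,1,3,2,3,3
t=5: 3,3,2,0,0,3
3,1,1,3,2,0
3,3,3,3,0,2
2,1,0,2,0,0
3,0,2,2,2,3
1,1,3,2,3,3
t=6: 2,2,0,2,0,3
2,1,1,1,3,0
1,2,2,1,1,2
3,2,1,3,0,0
3,0,2,2,2,3
1,1,3,2,3,3
t=7: 3,2,0,2,0,3
2,1,1,1,3,0
1,2,2,1,1,2
3,2,1,3,0,0
3,0,2,2,2,3
1,1,3,2,3,3
t=8: 0,3,0,2,0,3
3,1,1,1,3,0
1,2,2,1,1,2
3,2,1,3,0,0
3,0,2,2,2,3
1,1,3,2,3,3
t=9: 1,3,0,2,0,3
3,1,1,1,3,0
1,2,2,1,1,2
3,2,1,3,0,0
3,0,2,2,2,3
1,1,3,2,3,3
t=10: 2,3,0,2,0,3
3,1,1,1,3,0
1,2,2,1,1,2
3,2,1,3,0,0
3,0,2,2,2,3
1,1,3,2,3,3
t=11: 3,3,0,2,0,3
3,1,1,1,3,0
1,2,2,1,1,2
3,2,1,3,0,0
3,0,2,2,2,3
1,1,3,2,3,3
t=12: 2,0,1,2,0,3
0,3,1,1,3,0
2,2,2,1,1,2
3,2,1,3,0,0
3,0,2,2,2,3
1,1,3,2,3,3
t=13: 3,0,1,2,0,3
0,3,1,1,3,0
2,2,2,1,1,2
3,2,1,3,0,0
3,0,2,2,2,3
1,1,3,2,3,3
t=14: 0,1,1,2,0,3
1,3,1,1,3,0
2,2,2,1,1,2
3,2,1,3,0,0
3,0,2,2,2,3
1,1,3,2,3,3
t=15: 1,1,1,2,0,3
1,3,1,1,3,0
2,2,2,1,1,2
3,2,1,3,0,0
3,0,2,2,2,3
1,1,3,2,3,3
t=16: 2,1,1,2,0,3
1,3,1,1,3,0
2,2,2,1,1,2
3,2,1,3,0,0
3,0,2,2,2,3
1,1,3,2,3,3
t=17: 3,1,1,2,0,3
1,3,1,1,3,0
2,2,2,1,1,2
3,2,1,3,0,0
3,0,2,2,2,3
1,1,3,2,3,3
t=18: 0,2,1,2,0,3
2,3,1,1,3,0
2,2,2,1,1,2
3,2,1,3,0,0
3,0,2,2,2,3
1,1,3,2,3,3
t=19: 1,2,1,2,0,3
2,3,1,1,3,0
2,2,2,1,1,2
3,2,1,3,0,0
3,0,2,2,2,3
1,1,3,2,3,3

63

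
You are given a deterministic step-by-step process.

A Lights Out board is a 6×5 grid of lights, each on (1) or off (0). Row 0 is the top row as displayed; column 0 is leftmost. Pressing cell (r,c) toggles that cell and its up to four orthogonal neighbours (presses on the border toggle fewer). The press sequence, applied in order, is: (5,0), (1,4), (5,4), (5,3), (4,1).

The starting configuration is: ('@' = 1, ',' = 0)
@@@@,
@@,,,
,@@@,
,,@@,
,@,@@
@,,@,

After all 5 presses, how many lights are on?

0) @@@@,
@@,,,
,@@@,
,,@@,
,@,@@
@,,@,
1) @@@@,
@@,,,
,@@@,
,,@@,
@@,@@
,@,@,
2) @@@@@
@@,@@
,@@@@
,,@@,
@@,@@
,@,@,
3) @@@@@
@@,@@
,@@@@
,,@@,
@@,@,
,@,,@
4) @@@@@
@@,@@
,@@@@
,,@@,
@@,,,
,@@@,
5) @@@@@
@@,@@
,@@@@
,@@@,
,,@,,
,,@@,

19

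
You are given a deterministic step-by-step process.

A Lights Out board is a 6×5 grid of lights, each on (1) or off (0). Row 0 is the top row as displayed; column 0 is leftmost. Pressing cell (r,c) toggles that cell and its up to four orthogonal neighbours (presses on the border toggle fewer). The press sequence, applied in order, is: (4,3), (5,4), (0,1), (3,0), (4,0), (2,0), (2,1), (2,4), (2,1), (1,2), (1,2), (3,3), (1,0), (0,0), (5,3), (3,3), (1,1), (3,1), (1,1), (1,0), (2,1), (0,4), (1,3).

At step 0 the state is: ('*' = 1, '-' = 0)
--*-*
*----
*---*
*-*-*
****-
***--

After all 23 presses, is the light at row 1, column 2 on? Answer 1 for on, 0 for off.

1

k=0  --*-*
*----
*---*
*-*-*
****-
***--
k=1  --*-*
*----
*---*
*-***
**--*
****-
k=2  --*-*
*----
*---*
*-***
**---
***-*
k=3  **--*
**---
*---*
*-***
**---
***-*
k=4  **--*
**---
----*
-****
-*---
***-*
k=5  **--*
**---
----*
*****
*----
-**-*
k=6  **--*
-*---
**--*
-****
*----
-**-*
k=7  **--*
-----
--*-*
--***
*----
-**-*
k=8  **--*
----*
--**-
--**-
*----
-**-*
k=9  **--*
-*--*
**-*-
-***-
*----
-**-*
k=10  ***-*
--***
****-
-***-
*----
-**-*
k=11  **--*
-*--*
**-*-
-***-
*----
-**-*
k=12  **--*
-*--*
**---
-*--*
*--*-
-**-*
k=13  -*--*
*---*
-*---
-*--*
*--*-
-**-*
k=14  *---*
----*
-*---
-*--*
*--*-
-**-*
k=15  *---*
----*
-*---
-*--*
*----
-*-*-
k=16  *---*
----*
-*-*-
-***-
*--*-
-*-*-
k=17  **--*
***-*
---*-
-***-
*--*-
-*-*-
k=18  **--*
***-*
-*-*-
*--*-
**-*-
-*-*-
k=19  *---*
----*
---*-
*--*-
**-*-
-*-*-
k=20  ----*
**--*
*--*-
*--*-
**-*-
-*-*-
k=21  ----*
*---*
-***-
**-*-
**-*-
-*-*-
k=22  ---*-
*----
-***-
**-*-
**-*-
-*-*-
k=23  -----
*-***
-**--
**-*-
**-*-
-*-*-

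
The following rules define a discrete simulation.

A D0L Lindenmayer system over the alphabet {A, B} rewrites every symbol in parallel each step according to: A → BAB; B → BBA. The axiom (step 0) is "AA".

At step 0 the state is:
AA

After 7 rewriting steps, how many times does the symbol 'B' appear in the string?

[0] AA
[1] BABBAB
[2] BBABABBBABBABABBBA
[3] BBABBABABBBABABBBABBABBABABBBABBABABBBABABBBABBABBABAB
[4] BBABBABABBBABBABABBBABABBBABBABBABABBBABABBBABBABBABABBBAB…BBBABBABBABABBBABABBBABBABBABABBBABBABABBBABBABABBBABABBBA  (len 162)
[5] BBABBABABBBABBABABBBABABBBABBABBABABBBABBABABBBABABBBABBAB…BBBABBABBABABBBABBABABBBABABBBABBABBABABBBABABBBABBABBABAB  (len 486)
[6] BBABBABABBBABBABABBBABABBBABBABBABABBBABBABABBBABABBBABBAB…BBBABBABBABABBBABABBBABBABBABABBBABBABABBBABBABABBBABABBBA  (len 1458)
[7] BBABBABABBBABBABABBBABABBBABBABBABABBBABBABABBBABABBBABBAB…BBBABBABBABABBBABBABABBBABABBBABBABBABABBBABABBBABBABBABAB  (len 4374)

2916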